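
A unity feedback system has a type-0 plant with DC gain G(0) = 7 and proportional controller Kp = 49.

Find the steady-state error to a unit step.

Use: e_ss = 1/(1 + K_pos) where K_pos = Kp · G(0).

K_pos = Kp · G(0) = 49 × 7 = 343. e_ss = 1/(1 + 343) = 0.0029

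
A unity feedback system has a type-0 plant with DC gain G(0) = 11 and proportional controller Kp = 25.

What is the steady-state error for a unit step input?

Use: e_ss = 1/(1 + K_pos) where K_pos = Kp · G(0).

K_pos = Kp · G(0) = 25 × 11 = 275. e_ss = 1/(1 + 275) = 0.0036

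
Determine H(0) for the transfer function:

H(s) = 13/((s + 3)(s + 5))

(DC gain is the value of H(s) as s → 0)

DC gain = H(0) = 13/(3 × 5) = 13/15 = 0.8667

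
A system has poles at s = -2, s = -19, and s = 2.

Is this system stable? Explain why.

Pole(s) at s = 2 are not in the left half-plane. System is unstable.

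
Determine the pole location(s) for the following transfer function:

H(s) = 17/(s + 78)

Pole is where denominator = 0: s + 78 = 0, so s = -78.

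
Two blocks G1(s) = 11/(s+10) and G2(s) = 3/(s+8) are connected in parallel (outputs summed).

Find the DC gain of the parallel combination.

Parallel: G_eq = G1 + G2. DC gain = G1(0) + G2(0) = 11/10 + 3/8 = 1.1 + 0.375 = 1.475.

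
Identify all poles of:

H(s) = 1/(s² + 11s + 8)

Discriminant = 11² - 4×1×8 = 121 - 32 = 89 > 0, so two distinct real poles. Using quadratic formula: s = (-11 ± √89)/(2×1) = (-11 ± √89)/2, with √89 ≈ 9.4340. s₁ ≈ -0.7830, s₂ ≈ -10.2170. Poles: s₁ = -0.7830, s₂ = -10.2170.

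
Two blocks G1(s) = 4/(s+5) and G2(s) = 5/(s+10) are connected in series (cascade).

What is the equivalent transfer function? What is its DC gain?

Series: multiply transfer functions. G_eq = 4/(s+5) × 5/(s+10) = 20/((s+5)(s+10)). DC gain = 20/(5×10) = 0.4.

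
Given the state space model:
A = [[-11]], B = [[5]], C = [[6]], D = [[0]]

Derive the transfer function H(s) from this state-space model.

(sI - A)⁻¹ = 1/(s + 11). H(s) = 6 × 5/(s + 11) + 0 = 30/(s + 11).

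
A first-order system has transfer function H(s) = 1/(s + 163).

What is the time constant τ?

For H(s) = 1/(s + 1/τ), the pole is at -1/τ = -163, so τ = 1/163 = 0.0061 s.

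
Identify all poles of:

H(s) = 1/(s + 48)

Pole is where denominator = 0: s + 48 = 0, so s = -48.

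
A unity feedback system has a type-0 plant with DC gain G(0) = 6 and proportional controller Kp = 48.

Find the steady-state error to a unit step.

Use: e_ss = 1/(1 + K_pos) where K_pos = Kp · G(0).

K_pos = Kp · G(0) = 48 × 6 = 288. e_ss = 1/(1 + 288) = 0.0035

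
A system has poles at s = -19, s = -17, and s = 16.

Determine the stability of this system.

Pole(s) at s = 16 are not in the left half-plane. System is unstable.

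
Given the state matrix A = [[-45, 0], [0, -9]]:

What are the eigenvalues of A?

For diagonal matrix, eigenvalues are diagonal entries: λ₁ = -45, λ₂ = -9.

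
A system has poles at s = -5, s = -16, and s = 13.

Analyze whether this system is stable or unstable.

Pole(s) at s = 13 are not in the left half-plane. System is unstable.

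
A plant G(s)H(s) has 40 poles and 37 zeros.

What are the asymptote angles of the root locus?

n - m = 40 - 37 = 3. Angles: θk = (2k + 1)·180°/3 = 60°, 180°, 300°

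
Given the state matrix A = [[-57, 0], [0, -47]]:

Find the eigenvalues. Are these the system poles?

For diagonal matrix, eigenvalues are diagonal entries: λ₁ = -57, λ₂ = -47. Eigenvalues of A = system poles.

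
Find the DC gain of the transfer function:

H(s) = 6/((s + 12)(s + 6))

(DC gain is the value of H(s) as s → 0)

DC gain = H(0) = 6/(12 × 6) = 6/72 = 0.0833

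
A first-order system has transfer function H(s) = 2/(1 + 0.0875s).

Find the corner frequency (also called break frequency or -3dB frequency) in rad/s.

Corner frequency = 1/τ = 1/0.0875 = 11.429 rad/s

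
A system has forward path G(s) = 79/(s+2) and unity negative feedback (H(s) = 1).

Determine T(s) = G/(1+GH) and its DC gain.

T(s) = G/(1+GH) = [79/(s+2)] / [1 + 79/(s+2)] = 79/(s+2+79) = 79/(s+81). DC gain = 79/81 = 0.9753.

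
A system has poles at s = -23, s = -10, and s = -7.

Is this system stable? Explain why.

All poles are in the left half-plane. System is stable.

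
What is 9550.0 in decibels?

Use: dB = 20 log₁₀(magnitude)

dB = 20 log₁₀(9550.0) = 79.6 dB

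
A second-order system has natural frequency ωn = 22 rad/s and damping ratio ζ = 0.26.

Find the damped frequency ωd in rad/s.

ωd = ωn√(1 - ζ²) = 22√(1 - 0.26²) = 21.24 rad/s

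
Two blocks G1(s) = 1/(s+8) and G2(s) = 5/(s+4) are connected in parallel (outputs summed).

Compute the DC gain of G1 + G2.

Parallel: G_eq = G1 + G2. DC gain = G1(0) + G2(0) = 1/8 + 5/4 = 0.125 + 1.25 = 1.375.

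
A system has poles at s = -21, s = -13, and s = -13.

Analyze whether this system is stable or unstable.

All poles are in the left half-plane. System is stable.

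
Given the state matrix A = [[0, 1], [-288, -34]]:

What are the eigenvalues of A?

det(A - λI) = λ² - (-34)λ + 288 = (λ - (-16))(λ - (-18)). Eigenvalues: -16, -18.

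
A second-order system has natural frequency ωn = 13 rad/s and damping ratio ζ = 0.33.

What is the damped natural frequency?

ωd = ωn√(1 - ζ²) = 13√(1 - 0.33²) = 12.27 rad/s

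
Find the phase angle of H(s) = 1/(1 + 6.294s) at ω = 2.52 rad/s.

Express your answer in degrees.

Phase = -arctan(ωτ) = -arctan(2.52 × 6.294) = -86.4°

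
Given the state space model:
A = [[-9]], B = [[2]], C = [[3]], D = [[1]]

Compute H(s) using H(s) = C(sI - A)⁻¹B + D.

(sI - A)⁻¹ = 1/(s + 9). H(s) = 3×2/(s + 9) + 1 = (s + 15)/(s + 9).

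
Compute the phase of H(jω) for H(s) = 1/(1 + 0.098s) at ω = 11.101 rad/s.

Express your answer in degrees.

Phase = -arctan(ωτ) = -arctan(11.101 × 0.098) = -47.4°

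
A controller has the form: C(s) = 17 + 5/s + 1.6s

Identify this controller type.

This is a Proportional-Integral-Derivative (PID) controller.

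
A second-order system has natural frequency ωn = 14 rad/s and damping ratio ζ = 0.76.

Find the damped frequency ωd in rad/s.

ωd = ωn√(1 - ζ²) = 14√(1 - 0.76²) = 9.1 rad/s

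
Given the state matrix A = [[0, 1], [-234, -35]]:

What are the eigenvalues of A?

det(A - λI) = λ² - (-35)λ + 234 = (λ - (-26))(λ - (-9)). Eigenvalues: -26, -9.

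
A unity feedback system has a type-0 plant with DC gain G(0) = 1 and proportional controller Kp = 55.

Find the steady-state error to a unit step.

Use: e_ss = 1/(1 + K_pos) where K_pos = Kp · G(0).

K_pos = Kp · G(0) = 55 × 1 = 55. e_ss = 1/(1 + 55) = 0.0179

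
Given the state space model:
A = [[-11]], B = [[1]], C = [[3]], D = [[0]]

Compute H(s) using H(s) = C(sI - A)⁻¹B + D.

(sI - A)⁻¹ = 1/(s + 11). H(s) = 3 × 1/(s + 11) + 0 = 3/(s + 11).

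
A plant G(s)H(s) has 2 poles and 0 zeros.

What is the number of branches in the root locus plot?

Root locus has n branches where n = number of poles = 2.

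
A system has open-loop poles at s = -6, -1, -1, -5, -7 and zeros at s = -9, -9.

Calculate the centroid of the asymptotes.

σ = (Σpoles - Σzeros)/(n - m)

σ = (Σpoles - Σzeros)/(n - m) = (-20 - (-18))/(5 - 2) = -2/3 = -0.67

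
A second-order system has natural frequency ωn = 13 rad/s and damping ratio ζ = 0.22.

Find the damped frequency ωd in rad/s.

ωd = ωn√(1 - ζ²) = 13√(1 - 0.22²) = 12.68 rad/s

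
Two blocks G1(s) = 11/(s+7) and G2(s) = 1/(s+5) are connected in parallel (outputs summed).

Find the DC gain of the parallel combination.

Parallel: G_eq = G1 + G2. DC gain = G1(0) + G2(0) = 11/7 + 1/5 = 1.5714 + 0.2 = 1.7714.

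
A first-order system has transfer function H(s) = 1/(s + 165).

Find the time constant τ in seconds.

For H(s) = 1/(s + 1/τ), the pole is at -1/τ = -165, so τ = 1/165 = 0.0061 s.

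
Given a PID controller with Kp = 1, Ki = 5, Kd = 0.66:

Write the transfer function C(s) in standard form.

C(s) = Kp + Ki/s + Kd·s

Substituting values: C(s) = 1 + 5/s + 0.66s = (0.66s² + s + 5)/s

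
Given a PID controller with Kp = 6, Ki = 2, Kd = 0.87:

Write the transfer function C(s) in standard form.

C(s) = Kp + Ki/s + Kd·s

Substituting values: C(s) = 6 + 2/s + 0.87s = (0.87s² + 6s + 2)/s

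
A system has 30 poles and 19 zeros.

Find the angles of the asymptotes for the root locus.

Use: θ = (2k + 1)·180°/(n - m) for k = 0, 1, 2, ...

n - m = 30 - 19 = 11. Angles: θk = (2k + 1)·180°/11 = 16.36°, 49.09°, 81.82°, 114.55°, 147.27°, 180°, 212.73°, 245.45°, 278.18°, 310.91°, 343.64°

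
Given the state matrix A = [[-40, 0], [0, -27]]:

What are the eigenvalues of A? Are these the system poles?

For diagonal matrix, eigenvalues are diagonal entries: λ₁ = -40, λ₂ = -27. Eigenvalues of A = system poles.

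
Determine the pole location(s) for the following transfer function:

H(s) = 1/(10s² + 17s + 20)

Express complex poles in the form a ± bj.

Discriminant = 17² - 4×10×20 = 289 - 800 = -511 < 0, so the poles are a complex conjugate pair s = (-17 ± j√511)/(2×10). Real part = -17/(2×10) = -17/20 = -0.85; imaginary part = ±√511/(2×10) ≈ 1.1303. Poles: s = -0.85 ± 1.1303j.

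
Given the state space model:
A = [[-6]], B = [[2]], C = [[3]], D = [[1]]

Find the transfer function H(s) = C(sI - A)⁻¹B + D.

(sI - A)⁻¹ = 1/(s + 6). H(s) = 3×2/(s + 6) + 1 = (s + 12)/(s + 6).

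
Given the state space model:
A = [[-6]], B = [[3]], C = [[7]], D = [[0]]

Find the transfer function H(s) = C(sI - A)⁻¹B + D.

(sI - A)⁻¹ = 1/(s + 6). H(s) = 7 × 3/(s + 6) + 0 = 21/(s + 6).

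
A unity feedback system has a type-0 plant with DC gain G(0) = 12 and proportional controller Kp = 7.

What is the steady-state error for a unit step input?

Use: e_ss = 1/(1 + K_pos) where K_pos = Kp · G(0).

K_pos = Kp · G(0) = 7 × 12 = 84. e_ss = 1/(1 + 84) = 0.0118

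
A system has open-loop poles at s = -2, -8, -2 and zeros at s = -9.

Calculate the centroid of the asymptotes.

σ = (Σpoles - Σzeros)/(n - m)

σ = (Σpoles - Σzeros)/(n - m) = (-12 - (-9))/(3 - 1) = -3/2 = -1.5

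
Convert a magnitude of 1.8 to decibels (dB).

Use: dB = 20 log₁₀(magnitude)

dB = 20 log₁₀(1.8) = 5.1 dB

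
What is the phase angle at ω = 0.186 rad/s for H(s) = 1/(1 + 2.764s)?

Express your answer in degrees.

Phase = -arctan(ωτ) = -arctan(0.186 × 2.764) = -27.2°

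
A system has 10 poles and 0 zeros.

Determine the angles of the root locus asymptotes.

n - m = 10 - 0 = 10. Angles: θk = (2k + 1)·180°/10 = 18°, 54°, 90°, 126°, 162°, 198°, 234°, 270°, 306°, 342°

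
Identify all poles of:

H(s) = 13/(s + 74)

Pole is where denominator = 0: s + 74 = 0, so s = -74.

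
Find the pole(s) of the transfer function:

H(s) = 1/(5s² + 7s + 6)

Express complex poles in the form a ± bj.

Discriminant = 7² - 4×5×6 = 49 - 120 = -71 < 0, so the poles are a complex conjugate pair s = (-7 ± j√71)/(2×5). Real part = -7/(2×5) = -7/10 = -0.7; imaginary part = ±√71/(2×5) ≈ 0.8426. Poles: s = -0.7 ± 0.8426j.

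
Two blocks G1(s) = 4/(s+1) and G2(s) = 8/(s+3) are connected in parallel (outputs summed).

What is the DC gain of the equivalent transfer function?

Parallel: G_eq = G1 + G2. DC gain = G1(0) + G2(0) = 4/1 + 8/3 = 4 + 2.6667 = 6.6667.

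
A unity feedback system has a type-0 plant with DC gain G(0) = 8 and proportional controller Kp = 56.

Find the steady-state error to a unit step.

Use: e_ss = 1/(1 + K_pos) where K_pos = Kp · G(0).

K_pos = Kp · G(0) = 56 × 8 = 448. e_ss = 1/(1 + 448) = 0.0022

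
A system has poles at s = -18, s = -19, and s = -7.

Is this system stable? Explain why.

All poles are in the left half-plane. System is stable.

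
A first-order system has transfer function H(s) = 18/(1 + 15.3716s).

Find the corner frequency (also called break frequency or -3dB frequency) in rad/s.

Corner frequency = 1/τ = 1/15.3716 = 0.065 rad/s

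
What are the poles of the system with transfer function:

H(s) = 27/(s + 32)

Pole is where denominator = 0: s + 32 = 0, so s = -32.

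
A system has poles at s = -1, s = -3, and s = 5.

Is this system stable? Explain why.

Pole(s) at s = 5 are not in the left half-plane. System is unstable.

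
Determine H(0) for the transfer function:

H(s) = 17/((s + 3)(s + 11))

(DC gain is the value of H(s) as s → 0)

DC gain = H(0) = 17/(3 × 11) = 17/33 = 0.5152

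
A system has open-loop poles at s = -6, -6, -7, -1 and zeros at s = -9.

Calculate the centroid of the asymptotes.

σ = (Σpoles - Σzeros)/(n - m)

σ = (Σpoles - Σzeros)/(n - m) = (-20 - (-9))/(4 - 1) = -11/3 = -3.67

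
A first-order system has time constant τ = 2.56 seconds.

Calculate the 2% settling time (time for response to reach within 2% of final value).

For first-order system, 2% settling time ≈ 4τ = 4 × 2.56 = 10.24 s.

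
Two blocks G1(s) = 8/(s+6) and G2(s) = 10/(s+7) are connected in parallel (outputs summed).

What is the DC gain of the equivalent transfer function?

Parallel: G_eq = G1 + G2. DC gain = G1(0) + G2(0) = 8/6 + 10/7 = 1.3333 + 1.4286 = 2.7619.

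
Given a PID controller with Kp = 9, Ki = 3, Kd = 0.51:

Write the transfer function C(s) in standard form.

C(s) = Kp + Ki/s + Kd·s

Substituting values: C(s) = 9 + 3/s + 0.51s = (0.51s² + 9s + 3)/s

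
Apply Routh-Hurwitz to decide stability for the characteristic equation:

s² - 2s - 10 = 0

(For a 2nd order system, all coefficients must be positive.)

Coefficients: 1, -2, -10. b=-2, c=-10 not positive, so system is unstable.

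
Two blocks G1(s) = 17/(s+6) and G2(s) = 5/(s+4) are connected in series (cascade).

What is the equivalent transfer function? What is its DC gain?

Series: multiply transfer functions. G_eq = 17/(s+6) × 5/(s+4) = 85/((s+6)(s+4)). DC gain = 85/(6×4) = 3.5417.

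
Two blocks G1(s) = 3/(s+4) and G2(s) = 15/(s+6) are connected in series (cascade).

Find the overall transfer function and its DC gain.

Series: multiply transfer functions. G_eq = 3/(s+4) × 15/(s+6) = 45/((s+4)(s+6)). DC gain = 45/(4×6) = 1.875.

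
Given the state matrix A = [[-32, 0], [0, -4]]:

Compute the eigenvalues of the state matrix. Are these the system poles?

For diagonal matrix, eigenvalues are diagonal entries: λ₁ = -32, λ₂ = -4. Eigenvalues of A = system poles.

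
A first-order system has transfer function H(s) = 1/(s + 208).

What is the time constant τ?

For H(s) = 1/(s + 1/τ), the pole is at -1/τ = -208, so τ = 1/208 = 0.0048 s.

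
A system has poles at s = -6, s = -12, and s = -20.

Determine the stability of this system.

All poles are in the left half-plane. System is stable.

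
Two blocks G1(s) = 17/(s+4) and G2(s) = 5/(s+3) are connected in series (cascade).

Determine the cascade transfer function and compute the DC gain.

Series: multiply transfer functions. G_eq = 17/(s+4) × 5/(s+3) = 85/((s+4)(s+3)). DC gain = 85/(4×3) = 7.0833.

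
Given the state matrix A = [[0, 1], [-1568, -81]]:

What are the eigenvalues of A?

det(A - λI) = λ² - (-81)λ + 1568 = (λ - (-32))(λ - (-49)). Eigenvalues: -32, -49.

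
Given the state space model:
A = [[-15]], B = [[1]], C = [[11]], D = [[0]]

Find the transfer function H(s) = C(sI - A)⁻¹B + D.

(sI - A)⁻¹ = 1/(s + 15). H(s) = 11 × 1/(s + 15) + 0 = 11/(s + 15).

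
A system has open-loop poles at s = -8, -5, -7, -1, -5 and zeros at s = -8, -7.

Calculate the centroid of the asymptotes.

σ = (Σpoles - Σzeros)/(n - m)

σ = (Σpoles - Σzeros)/(n - m) = (-26 - (-15))/(5 - 2) = -11/3 = -3.67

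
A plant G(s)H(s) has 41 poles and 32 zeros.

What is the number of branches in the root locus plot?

Root locus has n branches where n = number of poles = 41.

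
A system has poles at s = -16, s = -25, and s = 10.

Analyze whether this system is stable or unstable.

Pole(s) at s = 10 are not in the left half-plane. System is unstable.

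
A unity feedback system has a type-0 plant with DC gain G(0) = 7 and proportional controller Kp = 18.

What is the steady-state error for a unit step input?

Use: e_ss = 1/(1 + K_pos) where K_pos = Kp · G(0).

K_pos = Kp · G(0) = 18 × 7 = 126. e_ss = 1/(1 + 126) = 0.0079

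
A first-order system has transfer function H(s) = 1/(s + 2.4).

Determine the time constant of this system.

For H(s) = 1/(s + 1/τ), the pole is at -1/τ = -2.4, so τ = 1/2.4 = 0.4167 s.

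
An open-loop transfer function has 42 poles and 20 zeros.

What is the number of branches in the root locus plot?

Root locus has n branches where n = number of poles = 42.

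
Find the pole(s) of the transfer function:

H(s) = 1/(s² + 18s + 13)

Discriminant = 18² - 4×1×13 = 324 - 52 = 272 > 0, so two distinct real poles. Using quadratic formula: s = (-18 ± √272)/(2×1) = (-18 ± √272)/2, with √272 ≈ 16.4924. s₁ ≈ -0.7538, s₂ ≈ -17.2462. Poles: s₁ = -0.7538, s₂ = -17.2462.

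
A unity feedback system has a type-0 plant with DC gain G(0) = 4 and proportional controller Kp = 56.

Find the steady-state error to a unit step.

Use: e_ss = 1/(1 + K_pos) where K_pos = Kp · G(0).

K_pos = Kp · G(0) = 56 × 4 = 224. e_ss = 1/(1 + 224) = 0.0044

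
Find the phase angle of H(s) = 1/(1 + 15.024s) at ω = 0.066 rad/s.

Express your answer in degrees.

Phase = -arctan(ωτ) = -arctan(0.066 × 15.024) = -44.8°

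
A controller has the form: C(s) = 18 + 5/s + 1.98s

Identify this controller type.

This is a Proportional-Integral-Derivative (PID) controller.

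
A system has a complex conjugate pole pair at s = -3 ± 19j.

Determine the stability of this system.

Real part of poles is -3 (< 0, left half-plane). Stable.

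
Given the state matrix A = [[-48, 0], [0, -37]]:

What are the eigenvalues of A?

For diagonal matrix, eigenvalues are diagonal entries: λ₁ = -48, λ₂ = -37.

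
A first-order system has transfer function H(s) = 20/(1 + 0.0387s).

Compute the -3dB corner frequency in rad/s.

Corner frequency = 1/τ = 1/0.0387 = 25.84 rad/s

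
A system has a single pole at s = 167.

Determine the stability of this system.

Pole at s = 167 is in the right half-plane. Unstable.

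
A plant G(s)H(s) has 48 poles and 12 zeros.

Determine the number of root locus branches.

Root locus has n branches where n = number of poles = 48.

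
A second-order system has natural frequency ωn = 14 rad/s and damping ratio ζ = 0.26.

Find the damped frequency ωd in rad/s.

ωd = ωn√(1 - ζ²) = 14√(1 - 0.26²) = 13.52 rad/s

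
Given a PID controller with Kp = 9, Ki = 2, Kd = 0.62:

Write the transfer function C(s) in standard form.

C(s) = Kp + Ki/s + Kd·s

Substituting values: C(s) = 9 + 2/s + 0.62s = (0.62s² + 9s + 2)/s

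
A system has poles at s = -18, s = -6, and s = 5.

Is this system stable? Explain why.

Pole(s) at s = 5 are not in the left half-plane. System is unstable.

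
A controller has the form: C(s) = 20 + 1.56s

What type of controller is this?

This is a Proportional-Derivative (PD) controller.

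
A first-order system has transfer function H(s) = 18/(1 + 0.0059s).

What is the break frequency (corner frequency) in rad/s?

Corner frequency = 1/τ = 1/0.0059 = 169.492 rad/s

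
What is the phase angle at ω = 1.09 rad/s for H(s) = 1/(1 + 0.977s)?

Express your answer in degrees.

Phase = -arctan(ωτ) = -arctan(1.09 × 0.977) = -46.8°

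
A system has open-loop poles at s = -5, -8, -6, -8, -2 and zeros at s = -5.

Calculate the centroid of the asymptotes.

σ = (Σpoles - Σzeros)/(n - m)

σ = (Σpoles - Σzeros)/(n - m) = (-29 - (-5))/(5 - 1) = -24/4 = -6.0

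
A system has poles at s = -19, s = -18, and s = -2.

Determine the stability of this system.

All poles are in the left half-plane. System is stable.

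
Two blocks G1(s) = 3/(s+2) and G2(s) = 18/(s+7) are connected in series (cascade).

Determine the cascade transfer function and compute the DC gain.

Series: multiply transfer functions. G_eq = 3/(s+2) × 18/(s+7) = 54/((s+2)(s+7)). DC gain = 54/(2×7) = 3.8571.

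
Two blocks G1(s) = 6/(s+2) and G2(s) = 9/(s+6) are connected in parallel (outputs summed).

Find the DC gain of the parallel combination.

Parallel: G_eq = G1 + G2. DC gain = G1(0) + G2(0) = 6/2 + 9/6 = 3 + 1.5 = 4.5.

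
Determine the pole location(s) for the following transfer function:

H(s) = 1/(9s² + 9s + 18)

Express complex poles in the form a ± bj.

Discriminant = 9² - 4×9×18 = 81 - 648 = -567 < 0, so the poles are a complex conjugate pair s = (-9 ± j√567)/(2×9). Real part = -9/(2×9) = -9/18 = -0.5; imaginary part = ±√567/(2×9) ≈ 1.3229. Poles: s = -0.5 ± 1.3229j.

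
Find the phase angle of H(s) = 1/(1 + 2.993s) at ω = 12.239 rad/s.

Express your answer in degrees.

Phase = -arctan(ωτ) = -arctan(12.239 × 2.993) = -88.4°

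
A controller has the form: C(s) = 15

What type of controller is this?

This is a Proportional (P) controller.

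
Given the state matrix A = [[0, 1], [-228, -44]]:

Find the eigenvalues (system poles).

det(A - λI) = λ² - (-44)λ + 228 = (λ - (-38))(λ - (-6)). Eigenvalues: -38, -6.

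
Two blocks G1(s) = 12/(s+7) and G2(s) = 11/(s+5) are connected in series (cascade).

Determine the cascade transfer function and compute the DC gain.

Series: multiply transfer functions. G_eq = 12/(s+7) × 11/(s+5) = 132/((s+7)(s+5)). DC gain = 132/(7×5) = 3.7714.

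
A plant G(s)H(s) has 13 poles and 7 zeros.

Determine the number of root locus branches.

Root locus has n branches where n = number of poles = 13.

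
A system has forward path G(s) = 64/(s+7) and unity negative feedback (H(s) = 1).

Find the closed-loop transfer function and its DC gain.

T(s) = G/(1+GH) = [64/(s+7)] / [1 + 64/(s+7)] = 64/(s+7+64) = 64/(s+71). DC gain = 64/71 = 0.9014.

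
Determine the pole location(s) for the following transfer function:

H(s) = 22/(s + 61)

Pole is where denominator = 0: s + 61 = 0, so s = -61.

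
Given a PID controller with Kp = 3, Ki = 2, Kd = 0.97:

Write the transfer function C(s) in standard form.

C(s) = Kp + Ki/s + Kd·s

Substituting values: C(s) = 3 + 2/s + 0.97s = (0.97s² + 3s + 2)/s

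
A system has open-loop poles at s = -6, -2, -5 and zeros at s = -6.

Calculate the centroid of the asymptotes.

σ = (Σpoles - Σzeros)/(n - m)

σ = (Σpoles - Σzeros)/(n - m) = (-13 - (-6))/(3 - 1) = -7/2 = -3.5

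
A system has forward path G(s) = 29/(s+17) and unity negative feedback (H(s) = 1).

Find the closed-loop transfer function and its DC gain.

T(s) = G/(1+GH) = [29/(s+17)] / [1 + 29/(s+17)] = 29/(s+17+29) = 29/(s+46). DC gain = 29/46 = 0.6304.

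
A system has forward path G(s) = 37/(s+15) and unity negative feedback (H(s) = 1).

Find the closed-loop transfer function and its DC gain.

T(s) = G/(1+GH) = [37/(s+15)] / [1 + 37/(s+15)] = 37/(s+15+37) = 37/(s+52). DC gain = 37/52 = 0.7115.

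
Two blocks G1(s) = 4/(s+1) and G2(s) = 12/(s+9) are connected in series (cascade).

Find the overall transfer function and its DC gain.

Series: multiply transfer functions. G_eq = 4/(s+1) × 12/(s+9) = 48/((s+1)(s+9)). DC gain = 48/(1×9) = 5.3333.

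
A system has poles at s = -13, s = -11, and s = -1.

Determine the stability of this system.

All poles are in the left half-plane. System is stable.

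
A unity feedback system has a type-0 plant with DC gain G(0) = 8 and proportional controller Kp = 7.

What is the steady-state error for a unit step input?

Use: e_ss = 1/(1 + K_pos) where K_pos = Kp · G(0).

K_pos = Kp · G(0) = 7 × 8 = 56. e_ss = 1/(1 + 56) = 0.0175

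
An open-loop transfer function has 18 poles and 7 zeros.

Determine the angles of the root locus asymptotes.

n - m = 18 - 7 = 11. Angles: θk = (2k + 1)·180°/11 = 16.36°, 49.09°, 81.82°, 114.55°, 147.27°, 180°, 212.73°, 245.45°, 278.18°, 310.91°, 343.64°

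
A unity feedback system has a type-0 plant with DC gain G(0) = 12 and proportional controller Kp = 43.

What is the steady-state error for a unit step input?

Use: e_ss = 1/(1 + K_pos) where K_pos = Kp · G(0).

K_pos = Kp · G(0) = 43 × 12 = 516. e_ss = 1/(1 + 516) = 0.0019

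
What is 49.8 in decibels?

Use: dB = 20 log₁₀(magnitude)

dB = 20 log₁₀(49.8) = 33.9 dB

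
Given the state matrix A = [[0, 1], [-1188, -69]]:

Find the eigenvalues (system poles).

det(A - λI) = λ² - (-69)λ + 1188 = (λ - (-36))(λ - (-33)). Eigenvalues: -36, -33.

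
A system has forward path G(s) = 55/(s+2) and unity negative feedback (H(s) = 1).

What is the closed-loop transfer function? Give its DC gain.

T(s) = G/(1+GH) = [55/(s+2)] / [1 + 55/(s+2)] = 55/(s+2+55) = 55/(s+57). DC gain = 55/57 = 0.9649.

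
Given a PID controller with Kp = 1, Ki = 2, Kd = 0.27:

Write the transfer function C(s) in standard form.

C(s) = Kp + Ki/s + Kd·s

Substituting values: C(s) = 1 + 2/s + 0.27s = (0.27s² + s + 2)/s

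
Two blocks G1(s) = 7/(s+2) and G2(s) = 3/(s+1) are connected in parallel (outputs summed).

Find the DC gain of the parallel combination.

Parallel: G_eq = G1 + G2. DC gain = G1(0) + G2(0) = 7/2 + 3/1 = 3.5 + 3 = 6.5.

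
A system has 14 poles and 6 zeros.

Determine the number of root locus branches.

Root locus has n branches where n = number of poles = 14.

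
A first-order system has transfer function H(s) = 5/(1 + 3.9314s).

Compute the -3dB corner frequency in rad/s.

Corner frequency = 1/τ = 1/3.9314 = 0.254 rad/s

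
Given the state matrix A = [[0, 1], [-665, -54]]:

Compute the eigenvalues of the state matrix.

det(A - λI) = λ² - (-54)λ + 665 = (λ - (-35))(λ - (-19)). Eigenvalues: -35, -19.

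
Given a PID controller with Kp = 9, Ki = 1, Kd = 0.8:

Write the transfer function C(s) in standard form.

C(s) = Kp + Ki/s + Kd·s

Substituting values: C(s) = 9 + 1/s + 0.8s = (0.8s² + 9s + 1)/s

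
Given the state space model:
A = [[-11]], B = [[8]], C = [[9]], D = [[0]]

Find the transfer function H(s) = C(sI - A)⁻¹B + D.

(sI - A)⁻¹ = 1/(s + 11). H(s) = 9 × 8/(s + 11) + 0 = 72/(s + 11).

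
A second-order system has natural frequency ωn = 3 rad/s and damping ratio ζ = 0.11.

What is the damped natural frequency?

ωd = ωn√(1 - ζ²) = 3√(1 - 0.11²) = 2.98 rad/s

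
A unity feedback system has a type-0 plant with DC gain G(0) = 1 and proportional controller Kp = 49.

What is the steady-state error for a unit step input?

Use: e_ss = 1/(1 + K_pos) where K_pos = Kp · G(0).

K_pos = Kp · G(0) = 49 × 1 = 49. e_ss = 1/(1 + 49) = 0.02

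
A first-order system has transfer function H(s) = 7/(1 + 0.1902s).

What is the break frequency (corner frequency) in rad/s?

Corner frequency = 1/τ = 1/0.1902 = 5.258 rad/s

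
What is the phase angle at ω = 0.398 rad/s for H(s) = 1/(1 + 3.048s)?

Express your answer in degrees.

Phase = -arctan(ωτ) = -arctan(0.398 × 3.048) = -50.5°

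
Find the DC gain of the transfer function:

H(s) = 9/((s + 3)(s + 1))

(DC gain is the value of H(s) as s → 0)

DC gain = H(0) = 9/(3 × 1) = 9/3 = 3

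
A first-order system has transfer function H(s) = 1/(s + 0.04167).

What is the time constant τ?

For H(s) = 1/(s + 1/τ), the pole is at -1/τ = -0.04167, so τ = 1/0.04167 = 24 s.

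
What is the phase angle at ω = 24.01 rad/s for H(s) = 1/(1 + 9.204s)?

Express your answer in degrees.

Phase = -arctan(ωτ) = -arctan(24.01 × 9.204) = -89.7°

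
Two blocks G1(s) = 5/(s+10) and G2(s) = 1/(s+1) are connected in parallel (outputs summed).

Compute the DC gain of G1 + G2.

Parallel: G_eq = G1 + G2. DC gain = G1(0) + G2(0) = 5/10 + 1/1 = 0.5 + 1 = 1.5.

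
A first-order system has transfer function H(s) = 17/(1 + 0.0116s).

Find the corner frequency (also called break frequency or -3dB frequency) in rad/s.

Corner frequency = 1/τ = 1/0.0116 = 86.207 rad/s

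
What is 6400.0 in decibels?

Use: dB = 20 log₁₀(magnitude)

dB = 20 log₁₀(6400.0) = 76.1 dB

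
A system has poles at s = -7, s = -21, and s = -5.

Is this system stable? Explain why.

All poles are in the left half-plane. System is stable.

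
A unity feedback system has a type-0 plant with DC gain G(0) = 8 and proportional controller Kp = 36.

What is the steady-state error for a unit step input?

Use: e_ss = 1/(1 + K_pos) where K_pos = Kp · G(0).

K_pos = Kp · G(0) = 36 × 8 = 288. e_ss = 1/(1 + 288) = 0.0035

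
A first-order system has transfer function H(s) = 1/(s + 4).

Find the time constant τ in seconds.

For H(s) = 1/(s + 1/τ), the pole is at -1/τ = -4, so τ = 1/4 = 0.25 s.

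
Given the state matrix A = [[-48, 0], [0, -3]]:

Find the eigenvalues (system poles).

For diagonal matrix, eigenvalues are diagonal entries: λ₁ = -48, λ₂ = -3.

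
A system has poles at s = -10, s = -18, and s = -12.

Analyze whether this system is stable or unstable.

All poles are in the left half-plane. System is stable.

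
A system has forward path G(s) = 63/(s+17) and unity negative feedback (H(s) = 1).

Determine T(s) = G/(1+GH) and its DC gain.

T(s) = G/(1+GH) = [63/(s+17)] / [1 + 63/(s+17)] = 63/(s+17+63) = 63/(s+80). DC gain = 63/80 = 0.7875.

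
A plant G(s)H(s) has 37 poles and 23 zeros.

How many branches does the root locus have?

Root locus has n branches where n = number of poles = 37.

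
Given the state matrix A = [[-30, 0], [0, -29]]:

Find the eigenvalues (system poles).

For diagonal matrix, eigenvalues are diagonal entries: λ₁ = -30, λ₂ = -29.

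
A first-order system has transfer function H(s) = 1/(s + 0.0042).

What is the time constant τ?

For H(s) = 1/(s + 1/τ), the pole is at -1/τ = -0.0042, so τ = 1/0.0042 = 238.1 s.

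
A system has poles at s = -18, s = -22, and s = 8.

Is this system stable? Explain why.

Pole(s) at s = 8 are not in the left half-plane. System is unstable.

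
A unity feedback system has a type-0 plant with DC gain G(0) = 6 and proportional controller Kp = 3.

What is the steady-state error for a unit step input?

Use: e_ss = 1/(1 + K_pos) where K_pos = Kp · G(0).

K_pos = Kp · G(0) = 3 × 6 = 18. e_ss = 1/(1 + 18) = 0.0526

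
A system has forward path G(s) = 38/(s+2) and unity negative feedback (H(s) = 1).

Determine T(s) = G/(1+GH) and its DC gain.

T(s) = G/(1+GH) = [38/(s+2)] / [1 + 38/(s+2)] = 38/(s+2+38) = 38/(s+40). DC gain = 38/40 = 0.95.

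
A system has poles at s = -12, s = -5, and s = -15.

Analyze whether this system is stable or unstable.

All poles are in the left half-plane. System is stable.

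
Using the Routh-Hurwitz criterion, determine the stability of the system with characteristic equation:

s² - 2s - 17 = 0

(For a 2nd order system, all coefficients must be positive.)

Coefficients: 1, -2, -17. b=-2, c=-17 not positive, so system is unstable.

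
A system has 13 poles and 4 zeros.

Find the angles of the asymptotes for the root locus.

n - m = 13 - 4 = 9. Angles: θk = (2k + 1)·180°/9 = 20°, 60°, 100°, 140°, 180°, 220°, 260°, 300°, 340°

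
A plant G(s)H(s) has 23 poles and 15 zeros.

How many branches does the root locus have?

Root locus has n branches where n = number of poles = 23.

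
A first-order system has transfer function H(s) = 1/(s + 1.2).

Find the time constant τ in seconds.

For H(s) = 1/(s + 1/τ), the pole is at -1/τ = -1.2, so τ = 1/1.2 = 0.8333 s.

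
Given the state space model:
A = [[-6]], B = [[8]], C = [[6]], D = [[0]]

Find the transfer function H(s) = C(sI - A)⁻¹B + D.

(sI - A)⁻¹ = 1/(s + 6). H(s) = 6 × 8/(s + 6) + 0 = 48/(s + 6).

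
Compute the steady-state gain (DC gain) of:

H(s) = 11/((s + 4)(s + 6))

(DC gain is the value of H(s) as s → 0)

DC gain = H(0) = 11/(4 × 6) = 11/24 = 0.4583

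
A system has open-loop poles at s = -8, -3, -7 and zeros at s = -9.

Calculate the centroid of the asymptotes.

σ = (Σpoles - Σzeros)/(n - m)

σ = (Σpoles - Σzeros)/(n - m) = (-18 - (-9))/(3 - 1) = -9/2 = -4.5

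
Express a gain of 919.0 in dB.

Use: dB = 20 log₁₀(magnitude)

dB = 20 log₁₀(919.0) = 59.3 dB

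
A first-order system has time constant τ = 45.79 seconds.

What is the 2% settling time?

For first-order system, 2% settling time ≈ 4τ = 4 × 45.79 = 183.16 s.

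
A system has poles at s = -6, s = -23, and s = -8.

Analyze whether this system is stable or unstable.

All poles are in the left half-plane. System is stable.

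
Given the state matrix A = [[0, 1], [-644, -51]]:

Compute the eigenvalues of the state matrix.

det(A - λI) = λ² - (-51)λ + 644 = (λ - (-23))(λ - (-28)). Eigenvalues: -23, -28.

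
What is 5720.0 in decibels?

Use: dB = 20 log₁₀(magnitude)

dB = 20 log₁₀(5720.0) = 75.1 dB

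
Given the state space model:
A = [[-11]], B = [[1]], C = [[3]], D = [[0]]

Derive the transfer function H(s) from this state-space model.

(sI - A)⁻¹ = 1/(s + 11). H(s) = 3 × 1/(s + 11) + 0 = 3/(s + 11).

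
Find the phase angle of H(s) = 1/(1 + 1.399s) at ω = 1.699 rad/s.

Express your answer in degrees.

Phase = -arctan(ωτ) = -arctan(1.699 × 1.399) = -67.2°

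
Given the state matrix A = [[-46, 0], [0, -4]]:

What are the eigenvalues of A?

For diagonal matrix, eigenvalues are diagonal entries: λ₁ = -46, λ₂ = -4.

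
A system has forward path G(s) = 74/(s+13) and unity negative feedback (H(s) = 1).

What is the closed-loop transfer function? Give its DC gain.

T(s) = G/(1+GH) = [74/(s+13)] / [1 + 74/(s+13)] = 74/(s+13+74) = 74/(s+87). DC gain = 74/87 = 0.8506.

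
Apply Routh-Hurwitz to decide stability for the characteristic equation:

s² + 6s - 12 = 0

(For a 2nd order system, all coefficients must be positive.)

Coefficients: 1, 6, -12. c=-12 not positive, so system is unstable.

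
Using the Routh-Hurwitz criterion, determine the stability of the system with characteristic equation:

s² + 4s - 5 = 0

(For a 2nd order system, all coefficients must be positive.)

Coefficients: 1, 4, -5. c=-5 not positive, so system is unstable.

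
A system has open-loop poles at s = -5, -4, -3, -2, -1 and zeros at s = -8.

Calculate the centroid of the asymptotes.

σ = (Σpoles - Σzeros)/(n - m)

σ = (Σpoles - Σzeros)/(n - m) = (-15 - (-8))/(5 - 1) = -7/4 = -1.75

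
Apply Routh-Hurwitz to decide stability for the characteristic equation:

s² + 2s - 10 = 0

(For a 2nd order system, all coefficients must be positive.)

Coefficients: 1, 2, -10. c=-10 not positive, so system is unstable.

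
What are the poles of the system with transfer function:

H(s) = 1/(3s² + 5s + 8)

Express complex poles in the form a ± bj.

Discriminant = 5² - 4×3×8 = 25 - 96 = -71 < 0, so the poles are a complex conjugate pair s = (-5 ± j√71)/(2×3). Real part = -5/(2×3) = -5/6 ≈ -0.8333; imaginary part = ±√71/(2×3) ≈ 1.4044. Poles: s = -0.8333 ± 1.4044j.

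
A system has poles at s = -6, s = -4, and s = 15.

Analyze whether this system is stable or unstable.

Pole(s) at s = 15 are not in the left half-plane. System is unstable.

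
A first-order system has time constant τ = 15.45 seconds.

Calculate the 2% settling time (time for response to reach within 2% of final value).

For first-order system, 2% settling time ≈ 4τ = 4 × 15.45 = 61.8 s.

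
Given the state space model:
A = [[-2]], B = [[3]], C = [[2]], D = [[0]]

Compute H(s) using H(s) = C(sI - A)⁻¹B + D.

(sI - A)⁻¹ = 1/(s + 2). H(s) = 2 × 3/(s + 2) + 0 = 6/(s + 2).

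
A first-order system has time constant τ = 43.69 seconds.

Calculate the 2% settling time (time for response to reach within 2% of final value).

For first-order system, 2% settling time ≈ 4τ = 4 × 43.69 = 174.76 s.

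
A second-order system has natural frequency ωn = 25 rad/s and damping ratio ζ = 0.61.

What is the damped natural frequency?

ωd = ωn√(1 - ζ²) = 25√(1 - 0.61²) = 19.81 rad/s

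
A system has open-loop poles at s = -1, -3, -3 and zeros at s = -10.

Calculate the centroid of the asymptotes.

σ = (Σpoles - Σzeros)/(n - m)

σ = (Σpoles - Σzeros)/(n - m) = (-7 - (-10))/(3 - 1) = 3/2 = 1.5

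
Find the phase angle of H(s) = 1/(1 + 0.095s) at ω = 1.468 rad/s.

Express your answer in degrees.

Phase = -arctan(ωτ) = -arctan(1.468 × 0.095) = -7.9°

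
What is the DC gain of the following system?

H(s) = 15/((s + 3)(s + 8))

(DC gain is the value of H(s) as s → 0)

DC gain = H(0) = 15/(3 × 8) = 15/24 = 0.625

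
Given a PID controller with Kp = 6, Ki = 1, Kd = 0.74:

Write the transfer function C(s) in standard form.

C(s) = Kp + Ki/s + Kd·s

Substituting values: C(s) = 6 + 1/s + 0.74s = (0.74s² + 6s + 1)/s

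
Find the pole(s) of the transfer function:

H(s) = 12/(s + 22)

Pole is where denominator = 0: s + 22 = 0, so s = -22.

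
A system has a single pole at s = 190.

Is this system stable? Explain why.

Pole at s = 190 is in the right half-plane. Unstable.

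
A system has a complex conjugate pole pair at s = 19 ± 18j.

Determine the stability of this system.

Real part of poles is 19 (> 0, right half-plane). Unstable.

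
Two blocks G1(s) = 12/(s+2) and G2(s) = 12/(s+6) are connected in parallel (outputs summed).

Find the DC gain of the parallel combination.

Parallel: G_eq = G1 + G2. DC gain = G1(0) + G2(0) = 12/2 + 12/6 = 6 + 2 = 8.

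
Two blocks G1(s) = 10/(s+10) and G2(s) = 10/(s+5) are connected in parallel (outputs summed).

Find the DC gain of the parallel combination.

Parallel: G_eq = G1 + G2. DC gain = G1(0) + G2(0) = 10/10 + 10/5 = 1 + 2 = 3.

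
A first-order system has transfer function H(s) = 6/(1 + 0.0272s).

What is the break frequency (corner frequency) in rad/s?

Corner frequency = 1/τ = 1/0.0272 = 36.765 rad/s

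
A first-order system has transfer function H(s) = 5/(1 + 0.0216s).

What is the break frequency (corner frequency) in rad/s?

Corner frequency = 1/τ = 1/0.0216 = 46.296 rad/s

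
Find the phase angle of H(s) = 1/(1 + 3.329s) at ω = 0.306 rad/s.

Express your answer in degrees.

Phase = -arctan(ωτ) = -arctan(0.306 × 3.329) = -45.5°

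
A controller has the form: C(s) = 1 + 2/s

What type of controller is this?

This is a Proportional-Integral (PI) controller.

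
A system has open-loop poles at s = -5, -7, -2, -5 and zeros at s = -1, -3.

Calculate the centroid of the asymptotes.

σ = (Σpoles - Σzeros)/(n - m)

σ = (Σpoles - Σzeros)/(n - m) = (-19 - (-4))/(4 - 2) = -15/2 = -7.5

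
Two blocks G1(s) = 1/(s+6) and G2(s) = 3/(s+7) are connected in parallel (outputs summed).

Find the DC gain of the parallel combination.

Parallel: G_eq = G1 + G2. DC gain = G1(0) + G2(0) = 1/6 + 3/7 = 0.1667 + 0.4286 = 0.5952.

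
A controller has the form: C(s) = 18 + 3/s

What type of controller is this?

This is a Proportional-Integral (PI) controller.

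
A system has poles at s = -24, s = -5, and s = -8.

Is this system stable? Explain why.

All poles are in the left half-plane. System is stable.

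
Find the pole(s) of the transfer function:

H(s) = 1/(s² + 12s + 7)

Discriminant = 12² - 4×1×7 = 144 - 28 = 116 > 0, so two distinct real poles. Using quadratic formula: s = (-12 ± √116)/(2×1) = (-12 ± √116)/2, with √116 ≈ 10.7703. s₁ ≈ -0.6148, s₂ ≈ -11.3852. Poles: s₁ = -0.6148, s₂ = -11.3852.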